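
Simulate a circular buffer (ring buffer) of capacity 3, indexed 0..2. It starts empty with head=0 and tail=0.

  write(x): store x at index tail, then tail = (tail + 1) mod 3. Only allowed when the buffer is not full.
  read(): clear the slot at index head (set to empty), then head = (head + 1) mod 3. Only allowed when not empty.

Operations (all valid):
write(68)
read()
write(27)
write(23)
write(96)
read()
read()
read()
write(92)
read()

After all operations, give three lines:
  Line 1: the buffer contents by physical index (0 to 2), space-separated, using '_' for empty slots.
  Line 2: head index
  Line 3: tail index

Answer: _ _ _
2
2

Derivation:
write(68): buf=[68 _ _], head=0, tail=1, size=1
read(): buf=[_ _ _], head=1, tail=1, size=0
write(27): buf=[_ 27 _], head=1, tail=2, size=1
write(23): buf=[_ 27 23], head=1, tail=0, size=2
write(96): buf=[96 27 23], head=1, tail=1, size=3
read(): buf=[96 _ 23], head=2, tail=1, size=2
read(): buf=[96 _ _], head=0, tail=1, size=1
read(): buf=[_ _ _], head=1, tail=1, size=0
write(92): buf=[_ 92 _], head=1, tail=2, size=1
read(): buf=[_ _ _], head=2, tail=2, size=0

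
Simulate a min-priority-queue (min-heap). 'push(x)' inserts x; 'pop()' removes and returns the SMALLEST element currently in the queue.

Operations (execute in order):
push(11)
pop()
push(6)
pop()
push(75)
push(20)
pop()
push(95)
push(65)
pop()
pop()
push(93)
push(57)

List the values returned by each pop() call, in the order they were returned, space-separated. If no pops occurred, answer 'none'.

push(11): heap contents = [11]
pop() → 11: heap contents = []
push(6): heap contents = [6]
pop() → 6: heap contents = []
push(75): heap contents = [75]
push(20): heap contents = [20, 75]
pop() → 20: heap contents = [75]
push(95): heap contents = [75, 95]
push(65): heap contents = [65, 75, 95]
pop() → 65: heap contents = [75, 95]
pop() → 75: heap contents = [95]
push(93): heap contents = [93, 95]
push(57): heap contents = [57, 93, 95]

Answer: 11 6 20 65 75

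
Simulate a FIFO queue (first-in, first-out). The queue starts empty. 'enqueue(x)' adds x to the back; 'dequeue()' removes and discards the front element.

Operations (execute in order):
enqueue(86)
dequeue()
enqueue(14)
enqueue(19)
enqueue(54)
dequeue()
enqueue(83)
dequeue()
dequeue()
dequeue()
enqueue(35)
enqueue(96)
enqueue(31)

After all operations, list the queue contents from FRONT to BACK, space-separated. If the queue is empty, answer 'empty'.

Answer: 35 96 31

Derivation:
enqueue(86): [86]
dequeue(): []
enqueue(14): [14]
enqueue(19): [14, 19]
enqueue(54): [14, 19, 54]
dequeue(): [19, 54]
enqueue(83): [19, 54, 83]
dequeue(): [54, 83]
dequeue(): [83]
dequeue(): []
enqueue(35): [35]
enqueue(96): [35, 96]
enqueue(31): [35, 96, 31]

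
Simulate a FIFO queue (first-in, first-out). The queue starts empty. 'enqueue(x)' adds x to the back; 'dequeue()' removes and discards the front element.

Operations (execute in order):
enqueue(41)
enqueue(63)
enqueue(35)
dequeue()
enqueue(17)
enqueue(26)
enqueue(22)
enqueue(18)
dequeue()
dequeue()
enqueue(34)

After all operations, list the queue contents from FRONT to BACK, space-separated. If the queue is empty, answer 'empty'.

Answer: 17 26 22 18 34

Derivation:
enqueue(41): [41]
enqueue(63): [41, 63]
enqueue(35): [41, 63, 35]
dequeue(): [63, 35]
enqueue(17): [63, 35, 17]
enqueue(26): [63, 35, 17, 26]
enqueue(22): [63, 35, 17, 26, 22]
enqueue(18): [63, 35, 17, 26, 22, 18]
dequeue(): [35, 17, 26, 22, 18]
dequeue(): [17, 26, 22, 18]
enqueue(34): [17, 26, 22, 18, 34]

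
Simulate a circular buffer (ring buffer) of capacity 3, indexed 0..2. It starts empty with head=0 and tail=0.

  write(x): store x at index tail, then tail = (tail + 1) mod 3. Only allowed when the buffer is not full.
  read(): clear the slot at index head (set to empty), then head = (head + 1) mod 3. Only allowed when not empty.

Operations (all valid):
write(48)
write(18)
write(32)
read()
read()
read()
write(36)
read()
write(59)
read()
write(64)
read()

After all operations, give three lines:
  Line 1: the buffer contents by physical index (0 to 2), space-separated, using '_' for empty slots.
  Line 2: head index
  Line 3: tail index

write(48): buf=[48 _ _], head=0, tail=1, size=1
write(18): buf=[48 18 _], head=0, tail=2, size=2
write(32): buf=[48 18 32], head=0, tail=0, size=3
read(): buf=[_ 18 32], head=1, tail=0, size=2
read(): buf=[_ _ 32], head=2, tail=0, size=1
read(): buf=[_ _ _], head=0, tail=0, size=0
write(36): buf=[36 _ _], head=0, tail=1, size=1
read(): buf=[_ _ _], head=1, tail=1, size=0
write(59): buf=[_ 59 _], head=1, tail=2, size=1
read(): buf=[_ _ _], head=2, tail=2, size=0
write(64): buf=[_ _ 64], head=2, tail=0, size=1
read(): buf=[_ _ _], head=0, tail=0, size=0

Answer: _ _ _
0
0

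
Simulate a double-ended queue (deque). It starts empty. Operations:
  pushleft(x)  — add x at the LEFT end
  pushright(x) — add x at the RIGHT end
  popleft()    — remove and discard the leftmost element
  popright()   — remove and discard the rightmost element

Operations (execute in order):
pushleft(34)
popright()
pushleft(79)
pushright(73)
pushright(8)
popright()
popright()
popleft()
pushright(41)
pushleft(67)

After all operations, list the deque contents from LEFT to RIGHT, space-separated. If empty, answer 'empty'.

Answer: 67 41

Derivation:
pushleft(34): [34]
popright(): []
pushleft(79): [79]
pushright(73): [79, 73]
pushright(8): [79, 73, 8]
popright(): [79, 73]
popright(): [79]
popleft(): []
pushright(41): [41]
pushleft(67): [67, 41]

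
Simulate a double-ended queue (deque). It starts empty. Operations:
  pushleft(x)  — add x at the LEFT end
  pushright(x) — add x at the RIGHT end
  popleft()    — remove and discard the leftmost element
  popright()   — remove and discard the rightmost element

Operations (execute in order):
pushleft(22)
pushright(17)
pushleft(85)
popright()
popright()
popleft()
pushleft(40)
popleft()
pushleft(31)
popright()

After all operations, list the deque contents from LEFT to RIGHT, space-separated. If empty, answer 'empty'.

pushleft(22): [22]
pushright(17): [22, 17]
pushleft(85): [85, 22, 17]
popright(): [85, 22]
popright(): [85]
popleft(): []
pushleft(40): [40]
popleft(): []
pushleft(31): [31]
popright(): []

Answer: empty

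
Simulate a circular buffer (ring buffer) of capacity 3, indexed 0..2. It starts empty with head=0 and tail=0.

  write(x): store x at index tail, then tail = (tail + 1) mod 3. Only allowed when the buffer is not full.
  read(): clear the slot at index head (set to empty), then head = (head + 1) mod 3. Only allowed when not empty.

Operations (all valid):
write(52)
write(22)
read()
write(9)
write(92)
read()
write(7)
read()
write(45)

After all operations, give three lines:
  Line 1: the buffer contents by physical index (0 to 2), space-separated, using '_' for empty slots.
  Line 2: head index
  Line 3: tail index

Answer: 92 7 45
0
0

Derivation:
write(52): buf=[52 _ _], head=0, tail=1, size=1
write(22): buf=[52 22 _], head=0, tail=2, size=2
read(): buf=[_ 22 _], head=1, tail=2, size=1
write(9): buf=[_ 22 9], head=1, tail=0, size=2
write(92): buf=[92 22 9], head=1, tail=1, size=3
read(): buf=[92 _ 9], head=2, tail=1, size=2
write(7): buf=[92 7 9], head=2, tail=2, size=3
read(): buf=[92 7 _], head=0, tail=2, size=2
write(45): buf=[92 7 45], head=0, tail=0, size=3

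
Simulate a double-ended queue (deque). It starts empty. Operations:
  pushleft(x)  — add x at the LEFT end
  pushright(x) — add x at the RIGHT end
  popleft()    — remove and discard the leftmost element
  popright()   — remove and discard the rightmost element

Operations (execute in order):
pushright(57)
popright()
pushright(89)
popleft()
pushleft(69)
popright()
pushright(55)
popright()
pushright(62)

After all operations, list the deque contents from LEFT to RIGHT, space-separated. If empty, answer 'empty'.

Answer: 62

Derivation:
pushright(57): [57]
popright(): []
pushright(89): [89]
popleft(): []
pushleft(69): [69]
popright(): []
pushright(55): [55]
popright(): []
pushright(62): [62]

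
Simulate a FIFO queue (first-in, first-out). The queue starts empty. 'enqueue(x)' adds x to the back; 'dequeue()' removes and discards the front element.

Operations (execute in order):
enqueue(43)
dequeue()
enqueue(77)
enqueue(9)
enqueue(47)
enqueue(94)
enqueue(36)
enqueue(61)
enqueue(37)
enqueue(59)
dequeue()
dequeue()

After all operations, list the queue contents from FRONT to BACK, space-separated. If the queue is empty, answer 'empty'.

enqueue(43): [43]
dequeue(): []
enqueue(77): [77]
enqueue(9): [77, 9]
enqueue(47): [77, 9, 47]
enqueue(94): [77, 9, 47, 94]
enqueue(36): [77, 9, 47, 94, 36]
enqueue(61): [77, 9, 47, 94, 36, 61]
enqueue(37): [77, 9, 47, 94, 36, 61, 37]
enqueue(59): [77, 9, 47, 94, 36, 61, 37, 59]
dequeue(): [9, 47, 94, 36, 61, 37, 59]
dequeue(): [47, 94, 36, 61, 37, 59]

Answer: 47 94 36 61 37 59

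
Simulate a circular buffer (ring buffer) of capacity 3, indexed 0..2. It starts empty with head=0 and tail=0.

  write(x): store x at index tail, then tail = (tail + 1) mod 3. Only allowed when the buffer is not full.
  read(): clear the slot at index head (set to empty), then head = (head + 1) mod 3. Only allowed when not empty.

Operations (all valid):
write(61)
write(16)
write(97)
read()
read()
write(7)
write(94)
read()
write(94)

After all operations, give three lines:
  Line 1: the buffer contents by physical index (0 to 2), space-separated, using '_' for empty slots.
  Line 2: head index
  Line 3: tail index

Answer: 7 94 94
0
0

Derivation:
write(61): buf=[61 _ _], head=0, tail=1, size=1
write(16): buf=[61 16 _], head=0, tail=2, size=2
write(97): buf=[61 16 97], head=0, tail=0, size=3
read(): buf=[_ 16 97], head=1, tail=0, size=2
read(): buf=[_ _ 97], head=2, tail=0, size=1
write(7): buf=[7 _ 97], head=2, tail=1, size=2
write(94): buf=[7 94 97], head=2, tail=2, size=3
read(): buf=[7 94 _], head=0, tail=2, size=2
write(94): buf=[7 94 94], head=0, tail=0, size=3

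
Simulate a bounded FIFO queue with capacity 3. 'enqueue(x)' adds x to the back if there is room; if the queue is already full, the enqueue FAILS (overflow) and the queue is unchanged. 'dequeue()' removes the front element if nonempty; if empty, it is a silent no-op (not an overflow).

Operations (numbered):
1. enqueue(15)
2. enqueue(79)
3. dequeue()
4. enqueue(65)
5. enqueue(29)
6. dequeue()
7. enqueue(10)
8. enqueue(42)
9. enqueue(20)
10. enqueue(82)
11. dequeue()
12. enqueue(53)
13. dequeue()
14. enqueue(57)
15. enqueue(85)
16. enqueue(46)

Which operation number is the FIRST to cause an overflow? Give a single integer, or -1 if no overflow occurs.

1. enqueue(15): size=1
2. enqueue(79): size=2
3. dequeue(): size=1
4. enqueue(65): size=2
5. enqueue(29): size=3
6. dequeue(): size=2
7. enqueue(10): size=3
8. enqueue(42): size=3=cap → OVERFLOW (fail)
9. enqueue(20): size=3=cap → OVERFLOW (fail)
10. enqueue(82): size=3=cap → OVERFLOW (fail)
11. dequeue(): size=2
12. enqueue(53): size=3
13. dequeue(): size=2
14. enqueue(57): size=3
15. enqueue(85): size=3=cap → OVERFLOW (fail)
16. enqueue(46): size=3=cap → OVERFLOW (fail)

Answer: 8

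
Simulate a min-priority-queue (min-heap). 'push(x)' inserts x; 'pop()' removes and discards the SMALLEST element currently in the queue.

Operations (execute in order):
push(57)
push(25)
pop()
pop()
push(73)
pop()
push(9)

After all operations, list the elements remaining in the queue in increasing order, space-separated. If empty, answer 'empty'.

Answer: 9

Derivation:
push(57): heap contents = [57]
push(25): heap contents = [25, 57]
pop() → 25: heap contents = [57]
pop() → 57: heap contents = []
push(73): heap contents = [73]
pop() → 73: heap contents = []
push(9): heap contents = [9]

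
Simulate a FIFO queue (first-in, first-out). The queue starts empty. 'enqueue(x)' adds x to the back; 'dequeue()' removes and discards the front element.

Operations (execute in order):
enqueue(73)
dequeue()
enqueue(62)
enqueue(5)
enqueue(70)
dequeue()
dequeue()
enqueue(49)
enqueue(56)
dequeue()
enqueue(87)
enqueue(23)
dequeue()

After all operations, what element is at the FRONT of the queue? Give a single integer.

Answer: 56

Derivation:
enqueue(73): queue = [73]
dequeue(): queue = []
enqueue(62): queue = [62]
enqueue(5): queue = [62, 5]
enqueue(70): queue = [62, 5, 70]
dequeue(): queue = [5, 70]
dequeue(): queue = [70]
enqueue(49): queue = [70, 49]
enqueue(56): queue = [70, 49, 56]
dequeue(): queue = [49, 56]
enqueue(87): queue = [49, 56, 87]
enqueue(23): queue = [49, 56, 87, 23]
dequeue(): queue = [56, 87, 23]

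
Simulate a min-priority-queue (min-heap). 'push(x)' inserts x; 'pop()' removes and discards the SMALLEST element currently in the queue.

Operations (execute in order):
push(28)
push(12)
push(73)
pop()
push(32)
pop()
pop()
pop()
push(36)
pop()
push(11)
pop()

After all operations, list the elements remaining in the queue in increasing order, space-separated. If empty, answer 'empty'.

push(28): heap contents = [28]
push(12): heap contents = [12, 28]
push(73): heap contents = [12, 28, 73]
pop() → 12: heap contents = [28, 73]
push(32): heap contents = [28, 32, 73]
pop() → 28: heap contents = [32, 73]
pop() → 32: heap contents = [73]
pop() → 73: heap contents = []
push(36): heap contents = [36]
pop() → 36: heap contents = []
push(11): heap contents = [11]
pop() → 11: heap contents = []

Answer: empty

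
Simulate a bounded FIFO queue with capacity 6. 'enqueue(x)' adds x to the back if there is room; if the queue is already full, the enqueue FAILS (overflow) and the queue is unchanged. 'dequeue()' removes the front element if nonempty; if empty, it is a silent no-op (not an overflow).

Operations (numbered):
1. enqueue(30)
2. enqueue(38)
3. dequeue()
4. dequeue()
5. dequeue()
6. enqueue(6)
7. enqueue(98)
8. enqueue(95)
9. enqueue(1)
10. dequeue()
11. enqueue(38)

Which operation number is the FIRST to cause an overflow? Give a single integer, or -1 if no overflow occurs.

Answer: -1

Derivation:
1. enqueue(30): size=1
2. enqueue(38): size=2
3. dequeue(): size=1
4. dequeue(): size=0
5. dequeue(): empty, no-op, size=0
6. enqueue(6): size=1
7. enqueue(98): size=2
8. enqueue(95): size=3
9. enqueue(1): size=4
10. dequeue(): size=3
11. enqueue(38): size=4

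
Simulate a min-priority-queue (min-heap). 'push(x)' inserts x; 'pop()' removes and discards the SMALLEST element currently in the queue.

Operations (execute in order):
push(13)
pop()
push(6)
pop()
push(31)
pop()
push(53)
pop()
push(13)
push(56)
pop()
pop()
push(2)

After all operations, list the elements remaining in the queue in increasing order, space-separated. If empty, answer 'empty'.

push(13): heap contents = [13]
pop() → 13: heap contents = []
push(6): heap contents = [6]
pop() → 6: heap contents = []
push(31): heap contents = [31]
pop() → 31: heap contents = []
push(53): heap contents = [53]
pop() → 53: heap contents = []
push(13): heap contents = [13]
push(56): heap contents = [13, 56]
pop() → 13: heap contents = [56]
pop() → 56: heap contents = []
push(2): heap contents = [2]

Answer: 2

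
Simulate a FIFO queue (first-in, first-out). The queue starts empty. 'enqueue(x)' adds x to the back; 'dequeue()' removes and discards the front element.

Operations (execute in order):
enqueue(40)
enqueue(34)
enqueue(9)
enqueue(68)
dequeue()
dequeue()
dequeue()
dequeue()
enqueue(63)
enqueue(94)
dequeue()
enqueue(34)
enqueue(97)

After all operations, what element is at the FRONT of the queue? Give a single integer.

enqueue(40): queue = [40]
enqueue(34): queue = [40, 34]
enqueue(9): queue = [40, 34, 9]
enqueue(68): queue = [40, 34, 9, 68]
dequeue(): queue = [34, 9, 68]
dequeue(): queue = [9, 68]
dequeue(): queue = [68]
dequeue(): queue = []
enqueue(63): queue = [63]
enqueue(94): queue = [63, 94]
dequeue(): queue = [94]
enqueue(34): queue = [94, 34]
enqueue(97): queue = [94, 34, 97]

Answer: 94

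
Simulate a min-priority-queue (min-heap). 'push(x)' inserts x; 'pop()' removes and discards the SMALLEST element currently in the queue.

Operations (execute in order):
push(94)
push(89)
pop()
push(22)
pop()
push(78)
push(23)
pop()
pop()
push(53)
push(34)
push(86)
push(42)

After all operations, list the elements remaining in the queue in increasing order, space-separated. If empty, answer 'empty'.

push(94): heap contents = [94]
push(89): heap contents = [89, 94]
pop() → 89: heap contents = [94]
push(22): heap contents = [22, 94]
pop() → 22: heap contents = [94]
push(78): heap contents = [78, 94]
push(23): heap contents = [23, 78, 94]
pop() → 23: heap contents = [78, 94]
pop() → 78: heap contents = [94]
push(53): heap contents = [53, 94]
push(34): heap contents = [34, 53, 94]
push(86): heap contents = [34, 53, 86, 94]
push(42): heap contents = [34, 42, 53, 86, 94]

Answer: 34 42 53 86 94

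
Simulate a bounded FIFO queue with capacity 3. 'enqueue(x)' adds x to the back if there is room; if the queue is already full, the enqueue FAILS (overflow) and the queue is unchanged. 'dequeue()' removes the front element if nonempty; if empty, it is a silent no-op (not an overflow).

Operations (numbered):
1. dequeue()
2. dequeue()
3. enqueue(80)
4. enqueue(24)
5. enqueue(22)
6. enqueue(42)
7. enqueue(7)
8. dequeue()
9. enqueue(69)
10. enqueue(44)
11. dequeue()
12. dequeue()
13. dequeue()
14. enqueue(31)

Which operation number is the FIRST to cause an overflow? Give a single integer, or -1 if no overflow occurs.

1. dequeue(): empty, no-op, size=0
2. dequeue(): empty, no-op, size=0
3. enqueue(80): size=1
4. enqueue(24): size=2
5. enqueue(22): size=3
6. enqueue(42): size=3=cap → OVERFLOW (fail)
7. enqueue(7): size=3=cap → OVERFLOW (fail)
8. dequeue(): size=2
9. enqueue(69): size=3
10. enqueue(44): size=3=cap → OVERFLOW (fail)
11. dequeue(): size=2
12. dequeue(): size=1
13. dequeue(): size=0
14. enqueue(31): size=1

Answer: 6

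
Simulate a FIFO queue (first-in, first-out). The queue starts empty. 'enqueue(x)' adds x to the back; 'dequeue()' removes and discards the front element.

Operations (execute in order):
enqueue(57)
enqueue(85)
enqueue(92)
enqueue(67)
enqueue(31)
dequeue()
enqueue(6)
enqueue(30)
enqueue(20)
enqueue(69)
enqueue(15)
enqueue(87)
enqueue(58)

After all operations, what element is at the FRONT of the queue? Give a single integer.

enqueue(57): queue = [57]
enqueue(85): queue = [57, 85]
enqueue(92): queue = [57, 85, 92]
enqueue(67): queue = [57, 85, 92, 67]
enqueue(31): queue = [57, 85, 92, 67, 31]
dequeue(): queue = [85, 92, 67, 31]
enqueue(6): queue = [85, 92, 67, 31, 6]
enqueue(30): queue = [85, 92, 67, 31, 6, 30]
enqueue(20): queue = [85, 92, 67, 31, 6, 30, 20]
enqueue(69): queue = [85, 92, 67, 31, 6, 30, 20, 69]
enqueue(15): queue = [85, 92, 67, 31, 6, 30, 20, 69, 15]
enqueue(87): queue = [85, 92, 67, 31, 6, 30, 20, 69, 15, 87]
enqueue(58): queue = [85, 92, 67, 31, 6, 30, 20, 69, 15, 87, 58]

Answer: 85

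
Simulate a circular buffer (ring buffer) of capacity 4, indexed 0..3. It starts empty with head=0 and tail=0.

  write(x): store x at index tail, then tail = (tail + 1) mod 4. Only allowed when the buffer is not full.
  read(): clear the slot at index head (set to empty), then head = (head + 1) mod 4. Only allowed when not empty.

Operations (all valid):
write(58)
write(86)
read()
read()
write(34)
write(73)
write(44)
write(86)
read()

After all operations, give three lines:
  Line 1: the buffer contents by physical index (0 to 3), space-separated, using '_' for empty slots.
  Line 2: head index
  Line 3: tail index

write(58): buf=[58 _ _ _], head=0, tail=1, size=1
write(86): buf=[58 86 _ _], head=0, tail=2, size=2
read(): buf=[_ 86 _ _], head=1, tail=2, size=1
read(): buf=[_ _ _ _], head=2, tail=2, size=0
write(34): buf=[_ _ 34 _], head=2, tail=3, size=1
write(73): buf=[_ _ 34 73], head=2, tail=0, size=2
write(44): buf=[44 _ 34 73], head=2, tail=1, size=3
write(86): buf=[44 86 34 73], head=2, tail=2, size=4
read(): buf=[44 86 _ 73], head=3, tail=2, size=3

Answer: 44 86 _ 73
3
2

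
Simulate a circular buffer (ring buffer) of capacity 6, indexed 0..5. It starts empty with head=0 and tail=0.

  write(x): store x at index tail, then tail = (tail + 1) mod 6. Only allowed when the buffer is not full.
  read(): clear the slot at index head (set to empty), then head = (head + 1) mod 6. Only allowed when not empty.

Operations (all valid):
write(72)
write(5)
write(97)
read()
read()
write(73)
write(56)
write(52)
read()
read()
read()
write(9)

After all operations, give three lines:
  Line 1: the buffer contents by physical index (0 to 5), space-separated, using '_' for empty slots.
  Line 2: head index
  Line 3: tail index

Answer: 9 _ _ _ _ 52
5
1

Derivation:
write(72): buf=[72 _ _ _ _ _], head=0, tail=1, size=1
write(5): buf=[72 5 _ _ _ _], head=0, tail=2, size=2
write(97): buf=[72 5 97 _ _ _], head=0, tail=3, size=3
read(): buf=[_ 5 97 _ _ _], head=1, tail=3, size=2
read(): buf=[_ _ 97 _ _ _], head=2, tail=3, size=1
write(73): buf=[_ _ 97 73 _ _], head=2, tail=4, size=2
write(56): buf=[_ _ 97 73 56 _], head=2, tail=5, size=3
write(52): buf=[_ _ 97 73 56 52], head=2, tail=0, size=4
read(): buf=[_ _ _ 73 56 52], head=3, tail=0, size=3
read(): buf=[_ _ _ _ 56 52], head=4, tail=0, size=2
read(): buf=[_ _ _ _ _ 52], head=5, tail=0, size=1
write(9): buf=[9 _ _ _ _ 52], head=5, tail=1, size=2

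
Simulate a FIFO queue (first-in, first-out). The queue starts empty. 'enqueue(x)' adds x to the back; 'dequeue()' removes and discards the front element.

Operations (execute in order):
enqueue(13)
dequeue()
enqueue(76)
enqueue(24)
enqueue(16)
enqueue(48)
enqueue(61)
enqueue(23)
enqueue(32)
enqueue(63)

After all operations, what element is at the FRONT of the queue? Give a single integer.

enqueue(13): queue = [13]
dequeue(): queue = []
enqueue(76): queue = [76]
enqueue(24): queue = [76, 24]
enqueue(16): queue = [76, 24, 16]
enqueue(48): queue = [76, 24, 16, 48]
enqueue(61): queue = [76, 24, 16, 48, 61]
enqueue(23): queue = [76, 24, 16, 48, 61, 23]
enqueue(32): queue = [76, 24, 16, 48, 61, 23, 32]
enqueue(63): queue = [76, 24, 16, 48, 61, 23, 32, 63]

Answer: 76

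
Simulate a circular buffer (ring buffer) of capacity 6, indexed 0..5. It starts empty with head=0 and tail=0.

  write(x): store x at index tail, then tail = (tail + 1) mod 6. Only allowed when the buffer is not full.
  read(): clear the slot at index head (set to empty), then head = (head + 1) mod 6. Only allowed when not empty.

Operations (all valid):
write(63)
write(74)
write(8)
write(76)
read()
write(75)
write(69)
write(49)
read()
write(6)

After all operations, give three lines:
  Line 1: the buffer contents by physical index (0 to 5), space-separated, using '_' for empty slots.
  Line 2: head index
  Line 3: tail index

write(63): buf=[63 _ _ _ _ _], head=0, tail=1, size=1
write(74): buf=[63 74 _ _ _ _], head=0, tail=2, size=2
write(8): buf=[63 74 8 _ _ _], head=0, tail=3, size=3
write(76): buf=[63 74 8 76 _ _], head=0, tail=4, size=4
read(): buf=[_ 74 8 76 _ _], head=1, tail=4, size=3
write(75): buf=[_ 74 8 76 75 _], head=1, tail=5, size=4
write(69): buf=[_ 74 8 76 75 69], head=1, tail=0, size=5
write(49): buf=[49 74 8 76 75 69], head=1, tail=1, size=6
read(): buf=[49 _ 8 76 75 69], head=2, tail=1, size=5
write(6): buf=[49 6 8 76 75 69], head=2, tail=2, size=6

Answer: 49 6 8 76 75 69
2
2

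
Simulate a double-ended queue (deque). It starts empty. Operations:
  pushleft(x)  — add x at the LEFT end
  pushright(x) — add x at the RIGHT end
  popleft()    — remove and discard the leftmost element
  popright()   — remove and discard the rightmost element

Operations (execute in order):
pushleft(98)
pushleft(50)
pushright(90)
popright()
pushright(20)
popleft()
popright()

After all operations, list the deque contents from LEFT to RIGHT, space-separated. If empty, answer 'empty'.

Answer: 98

Derivation:
pushleft(98): [98]
pushleft(50): [50, 98]
pushright(90): [50, 98, 90]
popright(): [50, 98]
pushright(20): [50, 98, 20]
popleft(): [98, 20]
popright(): [98]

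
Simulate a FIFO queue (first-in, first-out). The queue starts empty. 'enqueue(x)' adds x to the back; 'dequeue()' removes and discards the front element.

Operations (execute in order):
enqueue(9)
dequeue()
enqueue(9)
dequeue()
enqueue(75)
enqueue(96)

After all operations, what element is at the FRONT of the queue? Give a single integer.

Answer: 75

Derivation:
enqueue(9): queue = [9]
dequeue(): queue = []
enqueue(9): queue = [9]
dequeue(): queue = []
enqueue(75): queue = [75]
enqueue(96): queue = [75, 96]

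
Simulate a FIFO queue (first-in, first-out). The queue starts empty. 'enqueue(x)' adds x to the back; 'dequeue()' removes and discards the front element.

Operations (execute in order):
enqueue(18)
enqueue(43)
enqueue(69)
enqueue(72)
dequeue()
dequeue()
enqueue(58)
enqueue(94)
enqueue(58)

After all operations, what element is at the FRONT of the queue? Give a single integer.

Answer: 69

Derivation:
enqueue(18): queue = [18]
enqueue(43): queue = [18, 43]
enqueue(69): queue = [18, 43, 69]
enqueue(72): queue = [18, 43, 69, 72]
dequeue(): queue = [43, 69, 72]
dequeue(): queue = [69, 72]
enqueue(58): queue = [69, 72, 58]
enqueue(94): queue = [69, 72, 58, 94]
enqueue(58): queue = [69, 72, 58, 94, 58]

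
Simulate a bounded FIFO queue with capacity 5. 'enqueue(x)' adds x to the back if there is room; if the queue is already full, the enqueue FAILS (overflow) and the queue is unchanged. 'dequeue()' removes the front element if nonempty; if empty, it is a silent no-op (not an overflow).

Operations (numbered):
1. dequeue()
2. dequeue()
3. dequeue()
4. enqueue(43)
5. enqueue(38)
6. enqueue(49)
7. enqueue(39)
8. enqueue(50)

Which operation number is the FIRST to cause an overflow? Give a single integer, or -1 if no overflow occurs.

1. dequeue(): empty, no-op, size=0
2. dequeue(): empty, no-op, size=0
3. dequeue(): empty, no-op, size=0
4. enqueue(43): size=1
5. enqueue(38): size=2
6. enqueue(49): size=3
7. enqueue(39): size=4
8. enqueue(50): size=5

Answer: -1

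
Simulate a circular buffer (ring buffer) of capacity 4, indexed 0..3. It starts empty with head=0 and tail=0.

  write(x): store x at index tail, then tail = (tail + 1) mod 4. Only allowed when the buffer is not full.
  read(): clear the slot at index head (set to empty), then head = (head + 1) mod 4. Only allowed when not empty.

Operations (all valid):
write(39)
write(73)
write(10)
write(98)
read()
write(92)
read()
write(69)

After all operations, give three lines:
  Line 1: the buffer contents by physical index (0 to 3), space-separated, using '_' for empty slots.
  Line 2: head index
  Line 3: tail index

Answer: 92 69 10 98
2
2

Derivation:
write(39): buf=[39 _ _ _], head=0, tail=1, size=1
write(73): buf=[39 73 _ _], head=0, tail=2, size=2
write(10): buf=[39 73 10 _], head=0, tail=3, size=3
write(98): buf=[39 73 10 98], head=0, tail=0, size=4
read(): buf=[_ 73 10 98], head=1, tail=0, size=3
write(92): buf=[92 73 10 98], head=1, tail=1, size=4
read(): buf=[92 _ 10 98], head=2, tail=1, size=3
write(69): buf=[92 69 10 98], head=2, tail=2, size=4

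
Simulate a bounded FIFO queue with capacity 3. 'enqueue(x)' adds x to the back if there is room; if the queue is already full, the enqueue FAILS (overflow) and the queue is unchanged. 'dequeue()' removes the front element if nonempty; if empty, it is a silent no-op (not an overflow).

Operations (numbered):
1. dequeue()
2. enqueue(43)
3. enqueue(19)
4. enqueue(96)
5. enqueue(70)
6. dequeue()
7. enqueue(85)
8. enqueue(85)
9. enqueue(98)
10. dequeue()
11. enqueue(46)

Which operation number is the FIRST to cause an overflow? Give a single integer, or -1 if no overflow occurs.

1. dequeue(): empty, no-op, size=0
2. enqueue(43): size=1
3. enqueue(19): size=2
4. enqueue(96): size=3
5. enqueue(70): size=3=cap → OVERFLOW (fail)
6. dequeue(): size=2
7. enqueue(85): size=3
8. enqueue(85): size=3=cap → OVERFLOW (fail)
9. enqueue(98): size=3=cap → OVERFLOW (fail)
10. dequeue(): size=2
11. enqueue(46): size=3

Answer: 5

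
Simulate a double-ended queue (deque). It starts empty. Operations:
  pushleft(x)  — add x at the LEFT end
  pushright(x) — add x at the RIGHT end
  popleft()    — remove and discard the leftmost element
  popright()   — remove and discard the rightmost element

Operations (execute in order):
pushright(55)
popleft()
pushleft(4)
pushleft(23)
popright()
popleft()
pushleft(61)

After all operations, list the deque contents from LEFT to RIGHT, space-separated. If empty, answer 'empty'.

pushright(55): [55]
popleft(): []
pushleft(4): [4]
pushleft(23): [23, 4]
popright(): [23]
popleft(): []
pushleft(61): [61]

Answer: 61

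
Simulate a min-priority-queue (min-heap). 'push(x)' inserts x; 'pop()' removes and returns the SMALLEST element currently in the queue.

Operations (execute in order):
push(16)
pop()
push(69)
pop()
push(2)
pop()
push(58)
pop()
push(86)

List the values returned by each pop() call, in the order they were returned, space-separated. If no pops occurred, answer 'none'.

push(16): heap contents = [16]
pop() → 16: heap contents = []
push(69): heap contents = [69]
pop() → 69: heap contents = []
push(2): heap contents = [2]
pop() → 2: heap contents = []
push(58): heap contents = [58]
pop() → 58: heap contents = []
push(86): heap contents = [86]

Answer: 16 69 2 58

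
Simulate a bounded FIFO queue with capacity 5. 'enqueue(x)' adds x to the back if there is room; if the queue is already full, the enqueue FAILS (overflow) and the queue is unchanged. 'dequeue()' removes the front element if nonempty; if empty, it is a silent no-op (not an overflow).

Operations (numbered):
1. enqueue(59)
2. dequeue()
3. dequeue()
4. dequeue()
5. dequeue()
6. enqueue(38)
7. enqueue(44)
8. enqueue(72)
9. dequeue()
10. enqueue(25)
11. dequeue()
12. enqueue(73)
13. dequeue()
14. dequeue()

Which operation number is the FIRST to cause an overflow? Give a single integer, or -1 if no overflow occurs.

1. enqueue(59): size=1
2. dequeue(): size=0
3. dequeue(): empty, no-op, size=0
4. dequeue(): empty, no-op, size=0
5. dequeue(): empty, no-op, size=0
6. enqueue(38): size=1
7. enqueue(44): size=2
8. enqueue(72): size=3
9. dequeue(): size=2
10. enqueue(25): size=3
11. dequeue(): size=2
12. enqueue(73): size=3
13. dequeue(): size=2
14. dequeue(): size=1

Answer: -1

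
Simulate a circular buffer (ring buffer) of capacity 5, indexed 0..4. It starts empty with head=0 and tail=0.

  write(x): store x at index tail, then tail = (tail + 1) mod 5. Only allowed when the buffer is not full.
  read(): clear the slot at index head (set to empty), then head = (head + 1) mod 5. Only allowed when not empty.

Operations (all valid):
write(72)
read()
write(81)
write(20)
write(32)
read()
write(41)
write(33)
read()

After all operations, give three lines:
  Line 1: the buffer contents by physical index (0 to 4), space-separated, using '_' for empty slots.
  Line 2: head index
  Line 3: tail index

write(72): buf=[72 _ _ _ _], head=0, tail=1, size=1
read(): buf=[_ _ _ _ _], head=1, tail=1, size=0
write(81): buf=[_ 81 _ _ _], head=1, tail=2, size=1
write(20): buf=[_ 81 20 _ _], head=1, tail=3, size=2
write(32): buf=[_ 81 20 32 _], head=1, tail=4, size=3
read(): buf=[_ _ 20 32 _], head=2, tail=4, size=2
write(41): buf=[_ _ 20 32 41], head=2, tail=0, size=3
write(33): buf=[33 _ 20 32 41], head=2, tail=1, size=4
read(): buf=[33 _ _ 32 41], head=3, tail=1, size=3

Answer: 33 _ _ 32 41
3
1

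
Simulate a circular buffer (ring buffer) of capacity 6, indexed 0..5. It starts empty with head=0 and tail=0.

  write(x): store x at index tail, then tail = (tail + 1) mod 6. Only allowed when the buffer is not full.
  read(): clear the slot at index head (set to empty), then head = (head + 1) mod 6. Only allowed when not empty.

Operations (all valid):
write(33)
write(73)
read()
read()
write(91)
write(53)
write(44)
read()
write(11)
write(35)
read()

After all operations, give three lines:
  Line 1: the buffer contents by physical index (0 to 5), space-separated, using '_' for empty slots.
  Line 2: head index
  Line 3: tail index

Answer: 35 _ _ _ 44 11
4
1

Derivation:
write(33): buf=[33 _ _ _ _ _], head=0, tail=1, size=1
write(73): buf=[33 73 _ _ _ _], head=0, tail=2, size=2
read(): buf=[_ 73 _ _ _ _], head=1, tail=2, size=1
read(): buf=[_ _ _ _ _ _], head=2, tail=2, size=0
write(91): buf=[_ _ 91 _ _ _], head=2, tail=3, size=1
write(53): buf=[_ _ 91 53 _ _], head=2, tail=4, size=2
write(44): buf=[_ _ 91 53 44 _], head=2, tail=5, size=3
read(): buf=[_ _ _ 53 44 _], head=3, tail=5, size=2
write(11): buf=[_ _ _ 53 44 11], head=3, tail=0, size=3
write(35): buf=[35 _ _ 53 44 11], head=3, tail=1, size=4
read(): buf=[35 _ _ _ 44 11], head=4, tail=1, size=3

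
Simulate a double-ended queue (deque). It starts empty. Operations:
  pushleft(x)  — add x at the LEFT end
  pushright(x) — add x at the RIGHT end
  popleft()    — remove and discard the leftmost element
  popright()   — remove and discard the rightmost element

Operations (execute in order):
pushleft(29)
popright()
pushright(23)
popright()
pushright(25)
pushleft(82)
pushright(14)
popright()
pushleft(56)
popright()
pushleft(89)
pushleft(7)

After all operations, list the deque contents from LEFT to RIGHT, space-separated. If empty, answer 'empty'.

Answer: 7 89 56 82

Derivation:
pushleft(29): [29]
popright(): []
pushright(23): [23]
popright(): []
pushright(25): [25]
pushleft(82): [82, 25]
pushright(14): [82, 25, 14]
popright(): [82, 25]
pushleft(56): [56, 82, 25]
popright(): [56, 82]
pushleft(89): [89, 56, 82]
pushleft(7): [7, 89, 56, 82]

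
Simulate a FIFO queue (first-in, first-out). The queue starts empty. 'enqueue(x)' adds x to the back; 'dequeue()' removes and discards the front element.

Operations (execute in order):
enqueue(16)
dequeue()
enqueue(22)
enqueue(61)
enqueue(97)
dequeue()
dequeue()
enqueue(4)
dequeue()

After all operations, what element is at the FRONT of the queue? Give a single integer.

Answer: 4

Derivation:
enqueue(16): queue = [16]
dequeue(): queue = []
enqueue(22): queue = [22]
enqueue(61): queue = [22, 61]
enqueue(97): queue = [22, 61, 97]
dequeue(): queue = [61, 97]
dequeue(): queue = [97]
enqueue(4): queue = [97, 4]
dequeue(): queue = [4]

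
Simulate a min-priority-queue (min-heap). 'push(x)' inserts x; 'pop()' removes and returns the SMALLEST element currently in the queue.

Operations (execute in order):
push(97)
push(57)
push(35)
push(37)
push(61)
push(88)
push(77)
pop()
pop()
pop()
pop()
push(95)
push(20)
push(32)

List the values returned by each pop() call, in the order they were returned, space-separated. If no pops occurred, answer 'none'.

Answer: 35 37 57 61

Derivation:
push(97): heap contents = [97]
push(57): heap contents = [57, 97]
push(35): heap contents = [35, 57, 97]
push(37): heap contents = [35, 37, 57, 97]
push(61): heap contents = [35, 37, 57, 61, 97]
push(88): heap contents = [35, 37, 57, 61, 88, 97]
push(77): heap contents = [35, 37, 57, 61, 77, 88, 97]
pop() → 35: heap contents = [37, 57, 61, 77, 88, 97]
pop() → 37: heap contents = [57, 61, 77, 88, 97]
pop() → 57: heap contents = [61, 77, 88, 97]
pop() → 61: heap contents = [77, 88, 97]
push(95): heap contents = [77, 88, 95, 97]
push(20): heap contents = [20, 77, 88, 95, 97]
push(32): heap contents = [20, 32, 77, 88, 95, 97]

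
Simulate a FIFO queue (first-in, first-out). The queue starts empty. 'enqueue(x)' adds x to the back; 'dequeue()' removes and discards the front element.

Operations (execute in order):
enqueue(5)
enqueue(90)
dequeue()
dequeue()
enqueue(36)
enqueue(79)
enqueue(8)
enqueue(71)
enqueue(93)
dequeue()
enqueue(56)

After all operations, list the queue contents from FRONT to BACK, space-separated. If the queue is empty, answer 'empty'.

Answer: 79 8 71 93 56

Derivation:
enqueue(5): [5]
enqueue(90): [5, 90]
dequeue(): [90]
dequeue(): []
enqueue(36): [36]
enqueue(79): [36, 79]
enqueue(8): [36, 79, 8]
enqueue(71): [36, 79, 8, 71]
enqueue(93): [36, 79, 8, 71, 93]
dequeue(): [79, 8, 71, 93]
enqueue(56): [79, 8, 71, 93, 56]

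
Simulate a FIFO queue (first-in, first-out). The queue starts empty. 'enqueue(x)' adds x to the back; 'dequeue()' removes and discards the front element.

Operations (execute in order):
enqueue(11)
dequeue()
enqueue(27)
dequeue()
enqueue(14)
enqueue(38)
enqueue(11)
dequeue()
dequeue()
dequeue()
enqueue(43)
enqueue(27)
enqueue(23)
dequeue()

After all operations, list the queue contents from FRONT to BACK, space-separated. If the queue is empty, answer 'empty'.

Answer: 27 23

Derivation:
enqueue(11): [11]
dequeue(): []
enqueue(27): [27]
dequeue(): []
enqueue(14): [14]
enqueue(38): [14, 38]
enqueue(11): [14, 38, 11]
dequeue(): [38, 11]
dequeue(): [11]
dequeue(): []
enqueue(43): [43]
enqueue(27): [43, 27]
enqueue(23): [43, 27, 23]
dequeue(): [27, 23]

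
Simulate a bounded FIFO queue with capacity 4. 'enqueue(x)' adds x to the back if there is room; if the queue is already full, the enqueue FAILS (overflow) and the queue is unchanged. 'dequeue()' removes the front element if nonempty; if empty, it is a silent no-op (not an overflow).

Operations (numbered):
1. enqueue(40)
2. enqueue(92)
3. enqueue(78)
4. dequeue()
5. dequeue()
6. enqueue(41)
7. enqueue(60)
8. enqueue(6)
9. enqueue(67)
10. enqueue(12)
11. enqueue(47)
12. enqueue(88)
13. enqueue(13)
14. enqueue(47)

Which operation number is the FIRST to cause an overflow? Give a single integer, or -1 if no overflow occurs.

1. enqueue(40): size=1
2. enqueue(92): size=2
3. enqueue(78): size=3
4. dequeue(): size=2
5. dequeue(): size=1
6. enqueue(41): size=2
7. enqueue(60): size=3
8. enqueue(6): size=4
9. enqueue(67): size=4=cap → OVERFLOW (fail)
10. enqueue(12): size=4=cap → OVERFLOW (fail)
11. enqueue(47): size=4=cap → OVERFLOW (fail)
12. enqueue(88): size=4=cap → OVERFLOW (fail)
13. enqueue(13): size=4=cap → OVERFLOW (fail)
14. enqueue(47): size=4=cap → OVERFLOW (fail)

Answer: 9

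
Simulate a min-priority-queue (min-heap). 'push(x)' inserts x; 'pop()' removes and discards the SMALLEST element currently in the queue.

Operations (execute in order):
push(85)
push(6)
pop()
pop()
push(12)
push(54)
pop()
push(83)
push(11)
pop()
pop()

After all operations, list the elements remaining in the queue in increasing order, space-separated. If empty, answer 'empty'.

push(85): heap contents = [85]
push(6): heap contents = [6, 85]
pop() → 6: heap contents = [85]
pop() → 85: heap contents = []
push(12): heap contents = [12]
push(54): heap contents = [12, 54]
pop() → 12: heap contents = [54]
push(83): heap contents = [54, 83]
push(11): heap contents = [11, 54, 83]
pop() → 11: heap contents = [54, 83]
pop() → 54: heap contents = [83]

Answer: 83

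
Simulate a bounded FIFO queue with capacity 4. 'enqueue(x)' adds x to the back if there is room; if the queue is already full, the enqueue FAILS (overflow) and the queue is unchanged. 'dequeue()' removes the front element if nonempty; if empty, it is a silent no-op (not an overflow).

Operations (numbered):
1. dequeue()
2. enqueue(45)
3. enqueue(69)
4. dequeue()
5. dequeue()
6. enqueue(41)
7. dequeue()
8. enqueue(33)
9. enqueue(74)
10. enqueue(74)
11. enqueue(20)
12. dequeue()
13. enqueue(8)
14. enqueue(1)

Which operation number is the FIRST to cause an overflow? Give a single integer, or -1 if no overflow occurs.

Answer: 14

Derivation:
1. dequeue(): empty, no-op, size=0
2. enqueue(45): size=1
3. enqueue(69): size=2
4. dequeue(): size=1
5. dequeue(): size=0
6. enqueue(41): size=1
7. dequeue(): size=0
8. enqueue(33): size=1
9. enqueue(74): size=2
10. enqueue(74): size=3
11. enqueue(20): size=4
12. dequeue(): size=3
13. enqueue(8): size=4
14. enqueue(1): size=4=cap → OVERFLOW (fail)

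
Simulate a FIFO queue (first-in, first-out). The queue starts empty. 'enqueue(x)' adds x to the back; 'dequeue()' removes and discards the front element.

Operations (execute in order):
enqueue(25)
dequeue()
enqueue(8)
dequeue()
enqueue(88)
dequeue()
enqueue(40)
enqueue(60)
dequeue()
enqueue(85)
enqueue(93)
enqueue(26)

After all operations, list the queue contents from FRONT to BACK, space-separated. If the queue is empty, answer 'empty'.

Answer: 60 85 93 26

Derivation:
enqueue(25): [25]
dequeue(): []
enqueue(8): [8]
dequeue(): []
enqueue(88): [88]
dequeue(): []
enqueue(40): [40]
enqueue(60): [40, 60]
dequeue(): [60]
enqueue(85): [60, 85]
enqueue(93): [60, 85, 93]
enqueue(26): [60, 85, 93, 26]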